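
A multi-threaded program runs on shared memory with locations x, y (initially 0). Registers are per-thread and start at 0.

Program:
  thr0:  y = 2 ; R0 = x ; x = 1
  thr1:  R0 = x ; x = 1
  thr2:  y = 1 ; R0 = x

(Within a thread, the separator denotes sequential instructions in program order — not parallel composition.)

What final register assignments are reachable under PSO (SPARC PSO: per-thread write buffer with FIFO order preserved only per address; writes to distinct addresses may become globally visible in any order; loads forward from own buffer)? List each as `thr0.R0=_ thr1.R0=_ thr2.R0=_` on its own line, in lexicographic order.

outcome vector order: (thr0.R0,thr1.R0,thr2.R0)
|PSO outcomes| = 6

thr0.R0=0 thr1.R0=0 thr2.R0=0
thr0.R0=0 thr1.R0=0 thr2.R0=1
thr0.R0=0 thr1.R0=1 thr2.R0=0
thr0.R0=0 thr1.R0=1 thr2.R0=1
thr0.R0=1 thr1.R0=0 thr2.R0=0
thr0.R0=1 thr1.R0=0 thr2.R0=1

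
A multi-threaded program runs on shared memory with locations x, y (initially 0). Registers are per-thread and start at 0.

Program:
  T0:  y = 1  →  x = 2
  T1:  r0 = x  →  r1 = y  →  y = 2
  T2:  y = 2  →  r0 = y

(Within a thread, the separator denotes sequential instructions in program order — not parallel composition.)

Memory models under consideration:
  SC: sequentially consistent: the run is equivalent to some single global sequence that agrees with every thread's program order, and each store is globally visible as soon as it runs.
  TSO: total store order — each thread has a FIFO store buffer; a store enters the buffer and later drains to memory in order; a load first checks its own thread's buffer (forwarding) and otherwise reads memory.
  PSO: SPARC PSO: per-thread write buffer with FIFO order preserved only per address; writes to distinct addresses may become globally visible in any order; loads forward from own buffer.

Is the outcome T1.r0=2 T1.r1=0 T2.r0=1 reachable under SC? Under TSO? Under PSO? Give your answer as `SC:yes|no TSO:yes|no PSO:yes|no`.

outcome vector order: (T1.r0,T1.r1,T2.r0)
SC (9): (0,0,1) (0,0,2) (0,1,1) (0,1,2) (0,2,1) (0,2,2) (2,1,1) (2,1,2) (2,2,2)
TSO (9): (0,0,1) (0,0,2) (0,1,1) (0,1,2) (0,2,1) (0,2,2) (2,1,1) (2,1,2) (2,2,2)
PSO (12): (0,0,1) (0,0,2) (0,1,1) (0,1,2) (0,2,1) (0,2,2) (2,0,1) (2,0,2) (2,1,1) (2,1,2) (2,2,1) (2,2,2)
target (2,0,1) ∈ {PSO}

SC:no TSO:no PSO:yes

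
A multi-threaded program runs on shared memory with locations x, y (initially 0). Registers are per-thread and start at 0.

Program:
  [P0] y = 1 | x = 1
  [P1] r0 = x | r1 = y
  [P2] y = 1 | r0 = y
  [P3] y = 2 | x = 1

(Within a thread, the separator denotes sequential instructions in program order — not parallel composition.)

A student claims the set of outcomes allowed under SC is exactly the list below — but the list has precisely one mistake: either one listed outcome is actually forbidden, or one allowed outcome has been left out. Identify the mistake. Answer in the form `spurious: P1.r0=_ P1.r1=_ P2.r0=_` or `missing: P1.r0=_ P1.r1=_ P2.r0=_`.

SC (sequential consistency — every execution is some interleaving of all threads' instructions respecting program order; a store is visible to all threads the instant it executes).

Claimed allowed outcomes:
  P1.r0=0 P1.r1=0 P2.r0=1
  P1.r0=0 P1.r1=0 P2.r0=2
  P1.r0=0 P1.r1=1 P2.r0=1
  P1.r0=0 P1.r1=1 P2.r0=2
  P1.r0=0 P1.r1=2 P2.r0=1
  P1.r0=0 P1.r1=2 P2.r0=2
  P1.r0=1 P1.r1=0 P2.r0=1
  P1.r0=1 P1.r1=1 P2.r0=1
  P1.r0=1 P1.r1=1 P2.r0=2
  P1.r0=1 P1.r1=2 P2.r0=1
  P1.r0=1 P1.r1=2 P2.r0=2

outcome vector order: (P1.r0,P1.r1,P2.r0)
under SC → <0 0 1>, <0 0 2>, <0 1 1>, <0 1 2>, <0 2 1>, <0 2 2>, <1 1 1>, <1 1 2>, <1 2 1>, <1 2 2>
claimed∖SC = {<1 0 1>}

spurious: P1.r0=1 P1.r1=0 P2.r0=1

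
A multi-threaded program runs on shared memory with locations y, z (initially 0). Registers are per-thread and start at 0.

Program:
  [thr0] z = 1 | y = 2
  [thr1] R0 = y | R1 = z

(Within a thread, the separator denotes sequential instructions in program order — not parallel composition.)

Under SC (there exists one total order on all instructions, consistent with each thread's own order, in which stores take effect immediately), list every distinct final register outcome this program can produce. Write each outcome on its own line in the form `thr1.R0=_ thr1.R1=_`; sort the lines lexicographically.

outcome vector order: (thr1.R0,thr1.R1)
|SC outcomes| = 3

thr1.R0=0 thr1.R1=0
thr1.R0=0 thr1.R1=1
thr1.R0=2 thr1.R1=1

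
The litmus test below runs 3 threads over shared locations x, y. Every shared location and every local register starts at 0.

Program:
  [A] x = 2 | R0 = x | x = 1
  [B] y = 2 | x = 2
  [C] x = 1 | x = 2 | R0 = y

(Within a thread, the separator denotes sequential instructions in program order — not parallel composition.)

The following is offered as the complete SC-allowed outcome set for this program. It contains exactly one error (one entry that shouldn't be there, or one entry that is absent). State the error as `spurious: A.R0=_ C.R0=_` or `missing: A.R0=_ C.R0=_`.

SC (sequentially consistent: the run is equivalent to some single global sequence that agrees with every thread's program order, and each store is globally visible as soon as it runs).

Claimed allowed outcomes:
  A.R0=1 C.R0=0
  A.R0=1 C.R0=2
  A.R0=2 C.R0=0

outcome vector order: (A.R0,C.R0)
SC (4): (1,0); (1,2); (2,0); (2,2)
SC∖claimed = {(2,2)}

missing: A.R0=2 C.R0=2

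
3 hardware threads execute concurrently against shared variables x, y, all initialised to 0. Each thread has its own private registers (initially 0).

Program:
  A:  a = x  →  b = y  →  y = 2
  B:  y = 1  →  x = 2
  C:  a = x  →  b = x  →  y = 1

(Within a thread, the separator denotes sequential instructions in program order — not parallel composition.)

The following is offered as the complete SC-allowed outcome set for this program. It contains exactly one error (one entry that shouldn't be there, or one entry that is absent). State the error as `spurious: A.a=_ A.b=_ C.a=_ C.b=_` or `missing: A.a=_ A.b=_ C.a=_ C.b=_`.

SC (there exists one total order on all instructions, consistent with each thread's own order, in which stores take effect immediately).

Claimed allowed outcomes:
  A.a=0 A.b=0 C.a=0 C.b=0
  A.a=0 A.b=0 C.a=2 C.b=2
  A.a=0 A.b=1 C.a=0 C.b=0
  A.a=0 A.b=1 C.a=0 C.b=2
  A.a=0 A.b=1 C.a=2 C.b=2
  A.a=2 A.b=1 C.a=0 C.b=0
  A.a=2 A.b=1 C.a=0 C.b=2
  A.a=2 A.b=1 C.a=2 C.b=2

outcome vector order: (A.a,A.b,C.a,C.b)
under SC → 0000, 0002, 0022, 0100, 0102, 0122, 2100, 2102, 2122
SC∖claimed = {0002}

missing: A.a=0 A.b=0 C.a=0 C.b=2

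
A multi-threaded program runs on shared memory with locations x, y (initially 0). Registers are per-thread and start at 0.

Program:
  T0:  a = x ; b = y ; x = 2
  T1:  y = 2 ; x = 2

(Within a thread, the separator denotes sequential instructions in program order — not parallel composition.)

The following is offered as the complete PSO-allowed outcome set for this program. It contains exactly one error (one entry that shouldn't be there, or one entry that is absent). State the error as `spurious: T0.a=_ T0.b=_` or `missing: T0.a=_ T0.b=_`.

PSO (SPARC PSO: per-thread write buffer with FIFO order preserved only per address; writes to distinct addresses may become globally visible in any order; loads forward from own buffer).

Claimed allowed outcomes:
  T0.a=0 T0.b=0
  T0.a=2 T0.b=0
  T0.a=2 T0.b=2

outcome vector order: (T0.a,T0.b)
PSO (4): <0 0>; <0 2>; <2 0>; <2 2>
PSO∖claimed = {<0 2>}

missing: T0.a=0 T0.b=2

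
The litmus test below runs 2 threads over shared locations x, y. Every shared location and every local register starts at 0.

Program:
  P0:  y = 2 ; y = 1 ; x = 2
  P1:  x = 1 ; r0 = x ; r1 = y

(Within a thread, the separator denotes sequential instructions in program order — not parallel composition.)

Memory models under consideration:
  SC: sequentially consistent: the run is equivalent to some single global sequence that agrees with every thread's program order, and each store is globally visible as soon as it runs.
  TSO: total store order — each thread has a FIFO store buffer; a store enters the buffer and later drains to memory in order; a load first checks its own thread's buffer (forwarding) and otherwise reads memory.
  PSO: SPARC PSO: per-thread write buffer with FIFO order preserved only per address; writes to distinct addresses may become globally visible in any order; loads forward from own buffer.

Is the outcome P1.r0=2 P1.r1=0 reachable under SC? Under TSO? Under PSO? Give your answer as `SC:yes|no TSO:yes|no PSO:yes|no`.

SC:no TSO:no PSO:yes

outcome vector order: (P1.r0,P1.r1)
SC (4): (1,0); (1,1); (1,2); (2,1)
TSO (4): (1,0); (1,1); (1,2); (2,1)
PSO (6): (1,0); (1,1); (1,2); (2,0); (2,1); (2,2)
target (2,0) ∈ {PSO}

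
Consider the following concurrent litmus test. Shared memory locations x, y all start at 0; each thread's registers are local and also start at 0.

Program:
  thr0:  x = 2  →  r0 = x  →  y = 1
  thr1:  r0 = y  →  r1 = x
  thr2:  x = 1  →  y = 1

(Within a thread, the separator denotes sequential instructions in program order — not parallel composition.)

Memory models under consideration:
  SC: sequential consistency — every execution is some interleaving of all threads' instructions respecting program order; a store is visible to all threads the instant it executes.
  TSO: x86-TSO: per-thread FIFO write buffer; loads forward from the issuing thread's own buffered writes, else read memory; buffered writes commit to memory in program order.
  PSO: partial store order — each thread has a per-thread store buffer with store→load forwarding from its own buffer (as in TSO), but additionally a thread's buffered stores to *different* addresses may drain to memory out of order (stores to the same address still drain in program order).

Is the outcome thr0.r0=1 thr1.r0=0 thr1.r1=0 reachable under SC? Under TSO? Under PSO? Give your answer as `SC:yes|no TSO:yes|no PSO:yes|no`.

outcome vector order: (thr0.r0,thr1.r0,thr1.r1)
under SC → (1,0,0), (1,0,1), (1,0,2), (1,1,1), (2,0,0), (2,0,1), (2,0,2), (2,1,1), (2,1,2)
under TSO → (1,0,0), (1,0,1), (1,0,2), (1,1,1), (2,0,0), (2,0,1), (2,0,2), (2,1,1), (2,1,2)
under PSO → (1,0,0), (1,0,1), (1,0,2), (1,1,0), (1,1,1), (1,1,2), (2,0,0), (2,0,1), (2,0,2), (2,1,0), (2,1,1), (2,1,2)
target (1,0,0) ∈ {SC,TSO,PSO}

SC:yes TSO:yes PSO:yes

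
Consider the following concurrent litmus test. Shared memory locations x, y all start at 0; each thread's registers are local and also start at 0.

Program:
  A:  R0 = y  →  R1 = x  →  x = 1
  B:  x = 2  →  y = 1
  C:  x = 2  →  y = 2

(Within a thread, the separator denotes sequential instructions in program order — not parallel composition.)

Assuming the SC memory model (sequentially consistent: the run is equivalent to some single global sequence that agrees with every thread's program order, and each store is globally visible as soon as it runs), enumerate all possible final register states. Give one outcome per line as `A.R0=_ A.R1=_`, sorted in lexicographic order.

A.R0=0 A.R1=0
A.R0=0 A.R1=2
A.R0=1 A.R1=2
A.R0=2 A.R1=2

outcome vector order: (A.R0,A.R1)
|SC outcomes| = 4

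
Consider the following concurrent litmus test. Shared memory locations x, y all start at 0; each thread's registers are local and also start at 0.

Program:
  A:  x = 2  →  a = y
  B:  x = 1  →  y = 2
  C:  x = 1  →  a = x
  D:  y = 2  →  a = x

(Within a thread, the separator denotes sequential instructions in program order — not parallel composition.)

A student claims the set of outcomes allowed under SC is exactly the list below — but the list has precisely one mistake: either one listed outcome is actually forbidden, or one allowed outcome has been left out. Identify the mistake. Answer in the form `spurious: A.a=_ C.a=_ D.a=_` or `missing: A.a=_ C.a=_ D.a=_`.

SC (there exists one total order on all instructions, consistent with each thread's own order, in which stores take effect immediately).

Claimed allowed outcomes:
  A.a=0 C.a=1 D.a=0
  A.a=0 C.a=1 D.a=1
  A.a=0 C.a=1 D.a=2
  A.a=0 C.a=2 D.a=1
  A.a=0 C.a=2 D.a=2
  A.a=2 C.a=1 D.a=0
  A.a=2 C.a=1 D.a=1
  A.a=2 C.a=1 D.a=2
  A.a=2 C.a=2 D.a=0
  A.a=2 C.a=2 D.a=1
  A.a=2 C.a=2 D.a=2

outcome vector order: (A.a,C.a,D.a)
[SC] allowed = {(0,1,1) (0,1,2) (0,2,1) (0,2,2) (2,1,0) (2,1,1) (2,1,2) (2,2,0) (2,2,1) (2,2,2)}
claimed∖SC = {(0,1,0)}

spurious: A.a=0 C.a=1 D.a=0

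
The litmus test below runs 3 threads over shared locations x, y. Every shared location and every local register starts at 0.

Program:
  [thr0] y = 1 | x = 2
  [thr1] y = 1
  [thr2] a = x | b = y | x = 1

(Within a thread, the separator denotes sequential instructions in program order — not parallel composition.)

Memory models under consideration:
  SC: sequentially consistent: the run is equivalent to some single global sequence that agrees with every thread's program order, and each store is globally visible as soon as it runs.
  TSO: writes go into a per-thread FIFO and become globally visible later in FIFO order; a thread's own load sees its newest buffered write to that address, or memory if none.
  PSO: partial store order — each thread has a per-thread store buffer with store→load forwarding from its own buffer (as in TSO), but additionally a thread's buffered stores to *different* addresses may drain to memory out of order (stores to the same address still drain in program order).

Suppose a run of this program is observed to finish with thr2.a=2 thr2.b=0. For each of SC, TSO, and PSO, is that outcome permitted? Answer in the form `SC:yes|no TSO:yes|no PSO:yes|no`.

outcome vector order: (thr2.a,thr2.b)
under SC → 0/0; 0/1; 2/1
under TSO → 0/0; 0/1; 2/1
under PSO → 0/0; 0/1; 2/0; 2/1
target 2/0 ∈ {PSO}

SC:no TSO:no PSO:yes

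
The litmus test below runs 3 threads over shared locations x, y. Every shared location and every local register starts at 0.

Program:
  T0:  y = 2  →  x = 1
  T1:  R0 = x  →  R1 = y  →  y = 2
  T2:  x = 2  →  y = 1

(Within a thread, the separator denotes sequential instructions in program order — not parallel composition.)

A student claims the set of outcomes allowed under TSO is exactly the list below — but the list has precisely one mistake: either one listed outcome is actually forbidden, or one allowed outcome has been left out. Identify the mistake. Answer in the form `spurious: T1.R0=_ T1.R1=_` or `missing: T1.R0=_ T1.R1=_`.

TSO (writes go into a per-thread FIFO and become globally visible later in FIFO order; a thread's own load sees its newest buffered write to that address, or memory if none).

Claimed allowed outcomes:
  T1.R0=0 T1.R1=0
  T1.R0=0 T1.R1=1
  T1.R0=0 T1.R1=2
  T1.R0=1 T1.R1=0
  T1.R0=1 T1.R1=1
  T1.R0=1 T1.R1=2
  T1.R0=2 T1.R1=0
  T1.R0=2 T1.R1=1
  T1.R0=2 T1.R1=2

spurious: T1.R0=1 T1.R1=0

outcome vector order: (T1.R0,T1.R1)
TSO (8): 0/0; 0/1; 0/2; 1/1; 1/2; 2/0; 2/1; 2/2
claimed∖TSO = {1/0}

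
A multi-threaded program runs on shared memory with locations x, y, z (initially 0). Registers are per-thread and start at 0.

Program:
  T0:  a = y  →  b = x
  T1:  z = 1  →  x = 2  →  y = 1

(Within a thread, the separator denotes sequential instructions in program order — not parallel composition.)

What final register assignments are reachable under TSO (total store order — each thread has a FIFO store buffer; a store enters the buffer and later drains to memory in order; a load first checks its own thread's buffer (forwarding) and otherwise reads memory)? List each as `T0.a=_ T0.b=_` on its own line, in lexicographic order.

T0.a=0 T0.b=0
T0.a=0 T0.b=2
T0.a=1 T0.b=2

outcome vector order: (T0.a,T0.b)
|TSO outcomes| = 3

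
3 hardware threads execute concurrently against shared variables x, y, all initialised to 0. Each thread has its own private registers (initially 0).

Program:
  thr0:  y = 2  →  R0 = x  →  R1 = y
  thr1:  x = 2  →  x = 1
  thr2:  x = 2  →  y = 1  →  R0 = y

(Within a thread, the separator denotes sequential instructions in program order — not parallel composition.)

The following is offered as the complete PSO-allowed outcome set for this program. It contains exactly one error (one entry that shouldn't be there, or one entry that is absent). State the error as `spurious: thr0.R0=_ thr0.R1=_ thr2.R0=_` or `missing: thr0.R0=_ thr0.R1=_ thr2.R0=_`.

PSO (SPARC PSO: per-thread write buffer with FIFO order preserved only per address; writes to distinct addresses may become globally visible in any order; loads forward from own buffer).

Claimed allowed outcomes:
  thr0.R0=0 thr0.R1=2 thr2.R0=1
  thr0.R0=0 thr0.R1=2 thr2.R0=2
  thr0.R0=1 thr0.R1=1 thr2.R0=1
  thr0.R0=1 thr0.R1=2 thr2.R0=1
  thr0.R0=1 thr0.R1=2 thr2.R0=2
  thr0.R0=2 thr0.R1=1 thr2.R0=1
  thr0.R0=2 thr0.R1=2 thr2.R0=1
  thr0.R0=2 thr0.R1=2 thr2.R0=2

missing: thr0.R0=0 thr0.R1=1 thr2.R0=1

outcome vector order: (thr0.R0,thr0.R1,thr2.R0)
[PSO] allowed = {<0 1 1>; <0 2 1>; <0 2 2>; <1 1 1>; <1 2 1>; <1 2 2>; <2 1 1>; <2 2 1>; <2 2 2>}
PSO∖claimed = {<0 1 1>}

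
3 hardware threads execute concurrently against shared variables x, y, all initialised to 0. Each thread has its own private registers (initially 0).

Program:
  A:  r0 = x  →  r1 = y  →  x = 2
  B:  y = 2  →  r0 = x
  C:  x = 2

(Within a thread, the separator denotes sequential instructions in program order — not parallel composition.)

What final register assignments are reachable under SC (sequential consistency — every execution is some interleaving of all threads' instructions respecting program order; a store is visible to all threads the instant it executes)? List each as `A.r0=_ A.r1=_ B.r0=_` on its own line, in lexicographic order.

A.r0=0 A.r1=0 B.r0=0
A.r0=0 A.r1=0 B.r0=2
A.r0=0 A.r1=2 B.r0=0
A.r0=0 A.r1=2 B.r0=2
A.r0=2 A.r1=0 B.r0=2
A.r0=2 A.r1=2 B.r0=0
A.r0=2 A.r1=2 B.r0=2

outcome vector order: (A.r0,A.r1,B.r0)
|SC outcomes| = 7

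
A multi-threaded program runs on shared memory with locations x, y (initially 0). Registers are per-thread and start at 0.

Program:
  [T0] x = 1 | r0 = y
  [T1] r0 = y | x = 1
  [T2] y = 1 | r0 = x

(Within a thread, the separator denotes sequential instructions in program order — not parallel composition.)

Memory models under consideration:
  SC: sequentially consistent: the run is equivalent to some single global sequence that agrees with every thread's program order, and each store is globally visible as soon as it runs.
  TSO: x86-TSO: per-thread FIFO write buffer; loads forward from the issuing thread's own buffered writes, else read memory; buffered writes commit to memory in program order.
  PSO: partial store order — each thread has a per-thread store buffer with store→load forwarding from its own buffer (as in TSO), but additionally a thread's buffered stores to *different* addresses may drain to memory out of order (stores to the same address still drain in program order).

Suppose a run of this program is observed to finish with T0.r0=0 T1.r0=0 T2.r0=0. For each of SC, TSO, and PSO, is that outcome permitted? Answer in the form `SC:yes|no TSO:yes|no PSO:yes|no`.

outcome vector order: (T0.r0,T1.r0,T2.r0)
SC: 6 outcomes — {(0,0,1); (0,1,1); (1,0,0); (1,0,1); (1,1,0); (1,1,1)}
TSO: 8 outcomes — {(0,0,0); (0,0,1); (0,1,0); (0,1,1); (1,0,0); (1,0,1); (1,1,0); (1,1,1)}
PSO: 8 outcomes — {(0,0,0); (0,0,1); (0,1,0); (0,1,1); (1,0,0); (1,0,1); (1,1,0); (1,1,1)}
target (0,0,0) ∈ {TSO,PSO}

SC:no TSO:yes PSO:yes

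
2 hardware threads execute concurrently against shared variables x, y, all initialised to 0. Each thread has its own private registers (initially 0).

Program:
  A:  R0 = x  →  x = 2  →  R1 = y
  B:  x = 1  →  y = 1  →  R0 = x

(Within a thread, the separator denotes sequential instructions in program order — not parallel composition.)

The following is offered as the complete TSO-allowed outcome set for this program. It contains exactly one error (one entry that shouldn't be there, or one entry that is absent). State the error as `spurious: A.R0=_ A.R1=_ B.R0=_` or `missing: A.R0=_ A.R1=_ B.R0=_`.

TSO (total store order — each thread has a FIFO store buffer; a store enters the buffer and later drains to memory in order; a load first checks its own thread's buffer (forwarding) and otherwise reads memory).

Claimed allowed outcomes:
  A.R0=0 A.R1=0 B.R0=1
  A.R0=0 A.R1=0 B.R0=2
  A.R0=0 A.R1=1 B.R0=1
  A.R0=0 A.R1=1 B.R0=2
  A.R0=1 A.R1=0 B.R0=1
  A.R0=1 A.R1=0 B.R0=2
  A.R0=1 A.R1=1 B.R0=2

outcome vector order: (A.R0,A.R1,B.R0)
TSO: 8 outcomes — {0/0/1 0/0/2 0/1/1 0/1/2 1/0/1 1/0/2 1/1/1 1/1/2}
TSO∖claimed = {1/1/1}

missing: A.R0=1 A.R1=1 B.R0=1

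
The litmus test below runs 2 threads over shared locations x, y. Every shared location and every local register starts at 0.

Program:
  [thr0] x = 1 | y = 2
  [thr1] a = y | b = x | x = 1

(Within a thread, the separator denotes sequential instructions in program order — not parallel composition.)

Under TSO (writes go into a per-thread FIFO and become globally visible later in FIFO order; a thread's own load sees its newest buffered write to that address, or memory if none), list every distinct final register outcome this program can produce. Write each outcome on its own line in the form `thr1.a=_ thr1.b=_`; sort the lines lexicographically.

thr1.a=0 thr1.b=0
thr1.a=0 thr1.b=1
thr1.a=2 thr1.b=1

outcome vector order: (thr1.a,thr1.b)
|TSO outcomes| = 3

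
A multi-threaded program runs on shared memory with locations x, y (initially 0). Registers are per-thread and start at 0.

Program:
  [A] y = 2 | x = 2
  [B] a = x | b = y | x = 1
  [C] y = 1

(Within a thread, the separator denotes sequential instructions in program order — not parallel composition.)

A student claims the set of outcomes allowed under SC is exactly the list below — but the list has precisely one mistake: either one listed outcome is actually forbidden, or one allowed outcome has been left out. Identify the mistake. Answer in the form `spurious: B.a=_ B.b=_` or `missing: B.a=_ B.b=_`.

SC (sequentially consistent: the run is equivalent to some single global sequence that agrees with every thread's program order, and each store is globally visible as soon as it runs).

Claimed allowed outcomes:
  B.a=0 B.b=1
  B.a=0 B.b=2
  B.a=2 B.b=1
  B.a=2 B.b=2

missing: B.a=0 B.b=0

outcome vector order: (B.a,B.b)
[SC] allowed = {00; 01; 02; 21; 22}
SC∖claimed = {00}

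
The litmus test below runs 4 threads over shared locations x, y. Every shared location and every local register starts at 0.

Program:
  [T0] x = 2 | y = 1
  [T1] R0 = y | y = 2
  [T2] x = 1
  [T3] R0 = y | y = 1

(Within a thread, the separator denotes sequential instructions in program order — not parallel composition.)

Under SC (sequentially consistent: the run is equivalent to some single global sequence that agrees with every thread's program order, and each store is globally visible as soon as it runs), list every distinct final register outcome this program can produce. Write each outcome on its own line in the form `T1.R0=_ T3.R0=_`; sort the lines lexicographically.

outcome vector order: (T1.R0,T3.R0)
|SC outcomes| = 6

T1.R0=0 T3.R0=0
T1.R0=0 T3.R0=1
T1.R0=0 T3.R0=2
T1.R0=1 T3.R0=0
T1.R0=1 T3.R0=1
T1.R0=1 T3.R0=2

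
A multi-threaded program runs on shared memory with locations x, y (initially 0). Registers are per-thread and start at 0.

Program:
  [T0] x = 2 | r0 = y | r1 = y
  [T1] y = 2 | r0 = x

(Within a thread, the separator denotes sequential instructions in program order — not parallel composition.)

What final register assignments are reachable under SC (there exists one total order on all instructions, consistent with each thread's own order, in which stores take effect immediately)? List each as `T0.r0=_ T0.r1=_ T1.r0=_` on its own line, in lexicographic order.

outcome vector order: (T0.r0,T0.r1,T1.r0)
|SC outcomes| = 4

T0.r0=0 T0.r1=0 T1.r0=2
T0.r0=0 T0.r1=2 T1.r0=2
T0.r0=2 T0.r1=2 T1.r0=0
T0.r0=2 T0.r1=2 T1.r0=2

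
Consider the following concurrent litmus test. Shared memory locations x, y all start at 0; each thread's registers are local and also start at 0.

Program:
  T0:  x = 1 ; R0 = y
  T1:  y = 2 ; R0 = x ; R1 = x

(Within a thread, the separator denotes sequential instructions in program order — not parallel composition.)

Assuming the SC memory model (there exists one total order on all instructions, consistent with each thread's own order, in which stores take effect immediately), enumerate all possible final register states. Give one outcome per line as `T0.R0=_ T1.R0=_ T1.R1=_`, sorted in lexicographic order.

T0.R0=0 T1.R0=1 T1.R1=1
T0.R0=2 T1.R0=0 T1.R1=0
T0.R0=2 T1.R0=0 T1.R1=1
T0.R0=2 T1.R0=1 T1.R1=1

outcome vector order: (T0.R0,T1.R0,T1.R1)
|SC outcomes| = 4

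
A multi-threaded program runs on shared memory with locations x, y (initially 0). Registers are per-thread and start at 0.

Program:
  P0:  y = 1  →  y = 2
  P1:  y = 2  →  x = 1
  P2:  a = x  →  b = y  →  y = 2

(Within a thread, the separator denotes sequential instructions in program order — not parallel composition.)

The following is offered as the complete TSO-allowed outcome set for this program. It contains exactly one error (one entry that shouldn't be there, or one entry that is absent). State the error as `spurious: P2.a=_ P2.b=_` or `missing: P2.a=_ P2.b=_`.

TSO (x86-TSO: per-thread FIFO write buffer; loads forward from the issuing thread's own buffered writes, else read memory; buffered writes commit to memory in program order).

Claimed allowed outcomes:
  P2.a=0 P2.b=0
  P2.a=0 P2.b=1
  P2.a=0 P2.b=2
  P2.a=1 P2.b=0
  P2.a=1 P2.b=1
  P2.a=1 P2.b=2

outcome vector order: (P2.a,P2.b)
[TSO] allowed = {00, 01, 02, 11, 12}
claimed∖TSO = {10}

spurious: P2.a=1 P2.b=0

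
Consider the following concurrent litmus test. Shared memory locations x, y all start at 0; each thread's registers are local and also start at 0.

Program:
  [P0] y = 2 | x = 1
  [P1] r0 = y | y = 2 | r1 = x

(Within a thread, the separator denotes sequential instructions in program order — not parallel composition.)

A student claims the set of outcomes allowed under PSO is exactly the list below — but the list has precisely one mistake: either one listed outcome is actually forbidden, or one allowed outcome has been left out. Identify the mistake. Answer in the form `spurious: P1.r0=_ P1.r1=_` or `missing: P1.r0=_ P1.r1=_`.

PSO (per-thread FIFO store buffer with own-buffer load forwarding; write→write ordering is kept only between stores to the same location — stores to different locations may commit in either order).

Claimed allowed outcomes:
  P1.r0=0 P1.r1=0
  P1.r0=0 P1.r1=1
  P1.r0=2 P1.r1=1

missing: P1.r0=2 P1.r1=0

outcome vector order: (P1.r0,P1.r1)
[PSO] allowed = {(0,0), (0,1), (2,0), (2,1)}
PSO∖claimed = {(2,0)}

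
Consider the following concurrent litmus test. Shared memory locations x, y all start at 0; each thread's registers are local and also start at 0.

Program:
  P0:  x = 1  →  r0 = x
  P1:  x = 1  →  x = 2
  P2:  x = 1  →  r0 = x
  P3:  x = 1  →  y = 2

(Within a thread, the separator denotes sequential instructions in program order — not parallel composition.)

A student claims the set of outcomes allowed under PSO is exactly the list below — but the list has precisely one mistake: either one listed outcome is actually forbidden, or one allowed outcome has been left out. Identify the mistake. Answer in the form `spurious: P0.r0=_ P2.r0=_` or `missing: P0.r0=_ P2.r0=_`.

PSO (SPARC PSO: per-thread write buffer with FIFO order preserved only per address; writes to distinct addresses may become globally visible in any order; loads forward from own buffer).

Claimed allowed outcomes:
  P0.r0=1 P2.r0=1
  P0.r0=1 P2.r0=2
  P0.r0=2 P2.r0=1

missing: P0.r0=2 P2.r0=2

outcome vector order: (P0.r0,P2.r0)
under PSO → 11, 12, 21, 22
PSO∖claimed = {22}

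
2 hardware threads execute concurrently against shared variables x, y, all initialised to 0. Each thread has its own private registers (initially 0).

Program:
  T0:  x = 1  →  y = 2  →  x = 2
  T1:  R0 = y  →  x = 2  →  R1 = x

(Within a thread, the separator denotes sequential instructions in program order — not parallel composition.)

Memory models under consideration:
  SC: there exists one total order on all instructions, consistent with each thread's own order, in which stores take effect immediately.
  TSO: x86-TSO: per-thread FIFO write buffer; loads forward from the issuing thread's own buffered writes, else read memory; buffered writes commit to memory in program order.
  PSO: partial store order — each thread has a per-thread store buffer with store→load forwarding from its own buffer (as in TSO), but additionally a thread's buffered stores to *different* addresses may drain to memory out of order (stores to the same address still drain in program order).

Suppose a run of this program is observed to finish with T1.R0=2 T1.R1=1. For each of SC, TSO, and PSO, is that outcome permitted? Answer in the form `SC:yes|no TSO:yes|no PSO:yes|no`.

outcome vector order: (T1.R0,T1.R1)
SC (3): 0/1 0/2 2/2
TSO (3): 0/1 0/2 2/2
PSO (4): 0/1 0/2 2/1 2/2
target 2/1 ∈ {PSO}

SC:no TSO:no PSO:yes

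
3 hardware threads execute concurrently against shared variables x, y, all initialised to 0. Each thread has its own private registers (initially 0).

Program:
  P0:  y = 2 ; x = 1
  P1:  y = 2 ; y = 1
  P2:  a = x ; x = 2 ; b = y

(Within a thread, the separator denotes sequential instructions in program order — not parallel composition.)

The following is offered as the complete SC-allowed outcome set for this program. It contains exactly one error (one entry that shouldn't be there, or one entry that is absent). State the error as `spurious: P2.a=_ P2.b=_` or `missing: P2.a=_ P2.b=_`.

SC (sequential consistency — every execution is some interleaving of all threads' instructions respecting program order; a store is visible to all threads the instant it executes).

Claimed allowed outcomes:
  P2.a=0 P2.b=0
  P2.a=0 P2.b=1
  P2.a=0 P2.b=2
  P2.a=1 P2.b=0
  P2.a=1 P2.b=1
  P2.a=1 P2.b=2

spurious: P2.a=1 P2.b=0

outcome vector order: (P2.a,P2.b)
SC: 5 outcomes — {<0 0>, <0 1>, <0 2>, <1 1>, <1 2>}
claimed∖SC = {<1 0>}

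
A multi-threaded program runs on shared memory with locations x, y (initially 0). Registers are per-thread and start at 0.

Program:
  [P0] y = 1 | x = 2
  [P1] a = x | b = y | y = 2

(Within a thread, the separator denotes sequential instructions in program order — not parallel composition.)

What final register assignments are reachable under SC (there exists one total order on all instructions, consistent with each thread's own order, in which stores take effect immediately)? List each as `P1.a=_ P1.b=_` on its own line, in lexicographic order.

P1.a=0 P1.b=0
P1.a=0 P1.b=1
P1.a=2 P1.b=1

outcome vector order: (P1.a,P1.b)
|SC outcomes| = 3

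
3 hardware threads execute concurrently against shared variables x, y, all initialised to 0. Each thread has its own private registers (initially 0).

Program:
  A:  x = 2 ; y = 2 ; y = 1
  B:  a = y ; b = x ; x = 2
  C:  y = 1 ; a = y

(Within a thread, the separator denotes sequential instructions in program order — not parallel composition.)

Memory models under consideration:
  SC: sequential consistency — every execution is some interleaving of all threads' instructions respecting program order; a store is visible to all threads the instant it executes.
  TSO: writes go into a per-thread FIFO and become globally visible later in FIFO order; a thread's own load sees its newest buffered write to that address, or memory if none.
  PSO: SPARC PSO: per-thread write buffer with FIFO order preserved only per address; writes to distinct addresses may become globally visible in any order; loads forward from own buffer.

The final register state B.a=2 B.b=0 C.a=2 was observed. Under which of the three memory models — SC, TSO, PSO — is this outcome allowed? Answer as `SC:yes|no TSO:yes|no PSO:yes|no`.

outcome vector order: (B.a,B.b,C.a)
SC (10): <0 0 1> <0 0 2> <0 2 1> <0 2 2> <1 0 1> <1 0 2> <1 2 1> <1 2 2> <2 2 1> <2 2 2>
TSO (10): <0 0 1> <0 0 2> <0 2 1> <0 2 2> <1 0 1> <1 0 2> <1 2 1> <1 2 2> <2 2 1> <2 2 2>
PSO (12): <0 0 1> <0 0 2> <0 2 1> <0 2 2> <1 0 1> <1 0 2> <1 2 1> <1 2 2> <2 0 1> <2 0 2> <2 2 1> <2 2 2>
target <2 0 2> ∈ {PSO}

SC:no TSO:no PSO:yes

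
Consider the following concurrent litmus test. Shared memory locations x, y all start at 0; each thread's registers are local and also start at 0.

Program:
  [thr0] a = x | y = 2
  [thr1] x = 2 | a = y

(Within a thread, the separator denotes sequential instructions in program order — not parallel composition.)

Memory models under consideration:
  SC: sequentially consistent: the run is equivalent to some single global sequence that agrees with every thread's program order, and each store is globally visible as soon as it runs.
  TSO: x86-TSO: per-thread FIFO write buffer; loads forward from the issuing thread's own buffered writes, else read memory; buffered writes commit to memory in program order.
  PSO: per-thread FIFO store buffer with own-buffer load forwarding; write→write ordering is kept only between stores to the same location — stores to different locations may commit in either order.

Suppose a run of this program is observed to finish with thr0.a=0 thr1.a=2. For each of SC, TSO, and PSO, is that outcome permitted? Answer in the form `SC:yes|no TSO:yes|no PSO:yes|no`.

SC:yes TSO:yes PSO:yes

outcome vector order: (thr0.a,thr1.a)
[SC] allowed = {(0,0), (0,2), (2,0), (2,2)}
[TSO] allowed = {(0,0), (0,2), (2,0), (2,2)}
[PSO] allowed = {(0,0), (0,2), (2,0), (2,2)}
target (0,2) ∈ {SC,TSO,PSO}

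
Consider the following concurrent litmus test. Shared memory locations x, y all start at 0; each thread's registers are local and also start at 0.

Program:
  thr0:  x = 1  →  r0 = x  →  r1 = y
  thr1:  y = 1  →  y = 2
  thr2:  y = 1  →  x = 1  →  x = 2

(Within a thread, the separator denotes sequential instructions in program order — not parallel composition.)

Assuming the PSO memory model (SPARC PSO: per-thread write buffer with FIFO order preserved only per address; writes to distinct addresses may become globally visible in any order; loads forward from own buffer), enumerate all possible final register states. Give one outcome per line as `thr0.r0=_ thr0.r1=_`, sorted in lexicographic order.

outcome vector order: (thr0.r0,thr0.r1)
|PSO outcomes| = 6

thr0.r0=1 thr0.r1=0
thr0.r0=1 thr0.r1=1
thr0.r0=1 thr0.r1=2
thr0.r0=2 thr0.r1=0
thr0.r0=2 thr0.r1=1
thr0.r0=2 thr0.r1=2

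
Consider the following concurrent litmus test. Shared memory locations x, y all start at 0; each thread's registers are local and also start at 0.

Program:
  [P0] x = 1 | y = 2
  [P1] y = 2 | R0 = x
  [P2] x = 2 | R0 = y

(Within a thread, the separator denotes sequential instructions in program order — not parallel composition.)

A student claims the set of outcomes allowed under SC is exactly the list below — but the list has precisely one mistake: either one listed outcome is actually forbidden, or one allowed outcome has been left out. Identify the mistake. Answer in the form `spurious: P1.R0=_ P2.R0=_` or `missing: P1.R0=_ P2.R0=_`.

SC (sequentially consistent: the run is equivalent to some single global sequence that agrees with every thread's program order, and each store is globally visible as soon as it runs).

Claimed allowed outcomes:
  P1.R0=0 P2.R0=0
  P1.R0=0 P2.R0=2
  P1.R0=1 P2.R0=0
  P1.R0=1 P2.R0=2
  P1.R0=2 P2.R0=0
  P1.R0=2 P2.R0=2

spurious: P1.R0=0 P2.R0=0

outcome vector order: (P1.R0,P2.R0)
SC (5): 0/2 1/0 1/2 2/0 2/2
claimed∖SC = {0/0}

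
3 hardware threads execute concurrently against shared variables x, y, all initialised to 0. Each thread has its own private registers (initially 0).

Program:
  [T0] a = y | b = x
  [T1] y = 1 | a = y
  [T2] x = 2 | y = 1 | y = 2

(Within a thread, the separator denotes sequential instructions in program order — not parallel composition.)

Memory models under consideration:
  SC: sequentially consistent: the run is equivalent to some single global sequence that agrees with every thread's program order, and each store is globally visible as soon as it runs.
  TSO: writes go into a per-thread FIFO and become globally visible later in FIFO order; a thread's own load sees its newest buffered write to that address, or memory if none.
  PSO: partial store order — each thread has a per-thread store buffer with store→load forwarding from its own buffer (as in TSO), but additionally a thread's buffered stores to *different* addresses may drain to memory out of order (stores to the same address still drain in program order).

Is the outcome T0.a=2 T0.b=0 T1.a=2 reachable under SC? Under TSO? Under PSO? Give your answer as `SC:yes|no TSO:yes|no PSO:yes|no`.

outcome vector order: (T0.a,T0.b,T1.a)
under SC → 001, 002, 021, 022, 101, 102, 121, 122, 221, 222
under TSO → 001, 002, 021, 022, 101, 102, 121, 122, 221, 222
under PSO → 001, 002, 021, 022, 101, 102, 121, 122, 201, 202, 221, 222
target 202 ∈ {PSO}

SC:no TSO:no PSO:yes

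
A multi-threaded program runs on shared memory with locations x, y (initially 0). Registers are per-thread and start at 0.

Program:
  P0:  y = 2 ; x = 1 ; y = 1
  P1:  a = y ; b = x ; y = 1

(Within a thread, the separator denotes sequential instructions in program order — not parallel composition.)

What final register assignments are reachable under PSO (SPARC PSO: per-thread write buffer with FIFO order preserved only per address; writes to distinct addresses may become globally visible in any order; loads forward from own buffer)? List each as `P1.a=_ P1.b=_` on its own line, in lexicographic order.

outcome vector order: (P1.a,P1.b)
|PSO outcomes| = 6

P1.a=0 P1.b=0
P1.a=0 P1.b=1
P1.a=1 P1.b=0
P1.a=1 P1.b=1
P1.a=2 P1.b=0
P1.a=2 P1.b=1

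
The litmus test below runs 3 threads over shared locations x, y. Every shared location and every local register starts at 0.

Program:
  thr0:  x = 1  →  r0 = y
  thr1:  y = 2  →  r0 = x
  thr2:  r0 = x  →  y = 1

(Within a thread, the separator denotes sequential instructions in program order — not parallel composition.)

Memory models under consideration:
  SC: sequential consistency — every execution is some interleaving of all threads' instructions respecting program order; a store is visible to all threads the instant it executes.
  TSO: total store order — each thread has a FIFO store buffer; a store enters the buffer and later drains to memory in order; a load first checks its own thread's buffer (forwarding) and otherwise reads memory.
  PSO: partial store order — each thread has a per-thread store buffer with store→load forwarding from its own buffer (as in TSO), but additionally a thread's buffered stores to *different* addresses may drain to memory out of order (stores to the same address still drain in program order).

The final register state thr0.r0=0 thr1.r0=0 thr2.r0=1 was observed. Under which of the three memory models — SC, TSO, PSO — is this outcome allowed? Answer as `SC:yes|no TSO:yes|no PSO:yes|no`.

outcome vector order: (thr0.r0,thr1.r0,thr2.r0)
SC: 10 outcomes — {0/1/0; 0/1/1; 1/0/0; 1/0/1; 1/1/0; 1/1/1; 2/0/0; 2/0/1; 2/1/0; 2/1/1}
TSO: 12 outcomes — {0/0/0; 0/0/1; 0/1/0; 0/1/1; 1/0/0; 1/0/1; 1/1/0; 1/1/1; 2/0/0; 2/0/1; 2/1/0; 2/1/1}
PSO: 12 outcomes — {0/0/0; 0/0/1; 0/1/0; 0/1/1; 1/0/0; 1/0/1; 1/1/0; 1/1/1; 2/0/0; 2/0/1; 2/1/0; 2/1/1}
target 0/0/1 ∈ {TSO,PSO}

SC:no TSO:yes PSO:yes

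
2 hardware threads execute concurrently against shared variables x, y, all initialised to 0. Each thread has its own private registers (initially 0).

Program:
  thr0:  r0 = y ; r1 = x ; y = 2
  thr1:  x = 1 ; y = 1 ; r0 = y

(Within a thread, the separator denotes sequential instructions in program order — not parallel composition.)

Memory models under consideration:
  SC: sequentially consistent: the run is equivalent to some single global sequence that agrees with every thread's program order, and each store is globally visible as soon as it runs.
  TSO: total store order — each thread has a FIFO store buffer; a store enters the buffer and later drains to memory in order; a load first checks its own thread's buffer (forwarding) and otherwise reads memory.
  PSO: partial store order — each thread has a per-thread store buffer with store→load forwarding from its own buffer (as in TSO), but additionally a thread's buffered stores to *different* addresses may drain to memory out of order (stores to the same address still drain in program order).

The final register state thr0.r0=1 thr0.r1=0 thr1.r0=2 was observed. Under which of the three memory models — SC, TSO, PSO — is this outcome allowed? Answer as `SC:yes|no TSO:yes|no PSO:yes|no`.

SC:no TSO:no PSO:yes

outcome vector order: (thr0.r0,thr0.r1,thr1.r0)
SC (6): 0/0/1; 0/0/2; 0/1/1; 0/1/2; 1/1/1; 1/1/2
TSO (6): 0/0/1; 0/0/2; 0/1/1; 0/1/2; 1/1/1; 1/1/2
PSO (8): 0/0/1; 0/0/2; 0/1/1; 0/1/2; 1/0/1; 1/0/2; 1/1/1; 1/1/2
target 1/0/2 ∈ {PSO}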